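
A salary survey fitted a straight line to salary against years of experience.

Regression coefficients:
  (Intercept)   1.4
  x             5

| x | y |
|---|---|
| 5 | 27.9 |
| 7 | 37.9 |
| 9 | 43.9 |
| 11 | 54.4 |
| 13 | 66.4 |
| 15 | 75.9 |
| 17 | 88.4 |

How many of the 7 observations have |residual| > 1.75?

x=5: ŷ = 1.4 + 5·5 = 26.4; r = 27.9 − 26.4 = 1.5
x=7: ŷ = 1.4 + 5·7 = 36.4; r = 37.9 − 36.4 = 1.5
x=9: ŷ = 1.4 + 5·9 = 46.4; r = 43.9 − 46.4 = -2.5
x=11: ŷ = 1.4 + 5·11 = 56.4; r = 54.4 − 56.4 = -2
x=13: ŷ = 1.4 + 5·13 = 66.4; r = 66.4 − 66.4 = 0
x=15: ŷ = 1.4 + 5·15 = 76.4; r = 75.9 − 76.4 = -0.5
x=17: ŷ = 1.4 + 5·17 = 86.4; r = 88.4 − 86.4 = 2
|r| > 1.75: x=9 (|r|=2.5), x=11 (|r|=2), x=17 (|r|=2) → 3

3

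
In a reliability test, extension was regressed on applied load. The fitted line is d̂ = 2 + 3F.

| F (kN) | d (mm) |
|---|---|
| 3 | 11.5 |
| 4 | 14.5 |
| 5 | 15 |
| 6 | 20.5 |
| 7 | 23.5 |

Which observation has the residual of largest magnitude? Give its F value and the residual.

F=3: d̂ = 2 + 3·3 = 11; r = 11.5 − 11 = 0.5
F=4: d̂ = 2 + 3·4 = 14; r = 14.5 − 14 = 0.5
F=5: d̂ = 2 + 3·5 = 17; r = 15 − 17 = -2
F=6: d̂ = 2 + 3·6 = 20; r = 20.5 − 20 = 0.5
F=7: d̂ = 2 + 3·7 = 23; r = 23.5 − 23 = 0.5
Largest |r| is 2 at F = 5, residual -2.

F = 5, r = -2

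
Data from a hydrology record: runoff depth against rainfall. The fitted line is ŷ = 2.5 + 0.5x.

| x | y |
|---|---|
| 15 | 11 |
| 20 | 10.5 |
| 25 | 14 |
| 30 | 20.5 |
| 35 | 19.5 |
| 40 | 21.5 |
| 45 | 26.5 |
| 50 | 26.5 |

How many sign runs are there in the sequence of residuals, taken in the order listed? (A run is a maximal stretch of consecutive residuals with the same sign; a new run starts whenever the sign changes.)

6 runs

x=15: ŷ = 2.5 + 0.5·15 = 10; r = 11 − 10 = 1
x=20: ŷ = 2.5 + 0.5·20 = 12.5; r = 10.5 − 12.5 = -2
x=25: ŷ = 2.5 + 0.5·25 = 15; r = 14 − 15 = -1
x=30: ŷ = 2.5 + 0.5·30 = 17.5; r = 20.5 − 17.5 = 3
x=35: ŷ = 2.5 + 0.5·35 = 20; r = 19.5 − 20 = -0.5
x=40: ŷ = 2.5 + 0.5·40 = 22.5; r = 21.5 − 22.5 = -1
x=45: ŷ = 2.5 + 0.5·45 = 25; r = 26.5 − 25 = 1.5
x=50: ŷ = 2.5 + 0.5·50 = 27.5; r = 26.5 − 27.5 = -1
Signs: + − − + − − + −
Runs: +×1, −×2, +×1, −×2, +×1, −×1 → 6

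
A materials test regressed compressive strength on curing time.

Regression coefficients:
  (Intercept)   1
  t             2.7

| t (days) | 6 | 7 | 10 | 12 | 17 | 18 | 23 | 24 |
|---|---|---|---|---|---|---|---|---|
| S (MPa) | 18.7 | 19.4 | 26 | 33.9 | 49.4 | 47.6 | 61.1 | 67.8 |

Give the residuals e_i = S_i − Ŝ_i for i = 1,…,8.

t=6: Ŝ = 1 + 2.7·6 = 17.2; e = 18.7 − 17.2 = 1.5
t=7: Ŝ = 1 + 2.7·7 = 19.9; e = 19.4 − 19.9 = -0.5
t=10: Ŝ = 1 + 2.7·10 = 28; e = 26 − 28 = -2
t=12: Ŝ = 1 + 2.7·12 = 33.4; e = 33.9 − 33.4 = 0.5
t=17: Ŝ = 1 + 2.7·17 = 46.9; e = 49.4 − 46.9 = 2.5
t=18: Ŝ = 1 + 2.7·18 = 49.6; e = 47.6 − 49.6 = -2
t=23: Ŝ = 1 + 2.7·23 = 63.1; e = 61.1 − 63.1 = -2
t=24: Ŝ = 1 + 2.7·24 = 65.8; e = 67.8 − 65.8 = 2

1.5, -0.5, -2, 0.5, 2.5, -2, -2, 2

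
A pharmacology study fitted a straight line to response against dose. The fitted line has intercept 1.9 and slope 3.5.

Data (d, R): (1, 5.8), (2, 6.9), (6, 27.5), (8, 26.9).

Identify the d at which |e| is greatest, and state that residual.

d=1: ŷ = 1.9 + 3.5·1 = 5.4; e = 5.8 − 5.4 = 0.4
d=2: ŷ = 1.9 + 3.5·2 = 8.9; e = 6.9 − 8.9 = -2
d=6: ŷ = 1.9 + 3.5·6 = 22.9; e = 27.5 − 22.9 = 4.6
d=8: ŷ = 1.9 + 3.5·8 = 29.9; e = 26.9 − 29.9 = -3
Largest |e| is 4.6 at d = 6, residual 4.6.

d = 6, e = 4.6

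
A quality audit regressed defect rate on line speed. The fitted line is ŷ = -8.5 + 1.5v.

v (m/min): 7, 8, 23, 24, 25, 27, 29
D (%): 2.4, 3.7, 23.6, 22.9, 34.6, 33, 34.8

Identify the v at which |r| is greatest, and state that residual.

v=7: ŷ = -8.5 + 1.5·7 = 2; r = 2.4 − 2 = 0.4
v=8: ŷ = -8.5 + 1.5·8 = 3.5; r = 3.7 − 3.5 = 0.2
v=23: ŷ = -8.5 + 1.5·23 = 26; r = 23.6 − 26 = -2.4
v=24: ŷ = -8.5 + 1.5·24 = 27.5; r = 22.9 − 27.5 = -4.6
v=25: ŷ = -8.5 + 1.5·25 = 29; r = 34.6 − 29 = 5.6
v=27: ŷ = -8.5 + 1.5·27 = 32; r = 33 − 32 = 1
v=29: ŷ = -8.5 + 1.5·29 = 35; r = 34.8 − 35 = -0.2
Largest |r| is 5.6 at v = 25, residual 5.6.

v = 25, r = 5.6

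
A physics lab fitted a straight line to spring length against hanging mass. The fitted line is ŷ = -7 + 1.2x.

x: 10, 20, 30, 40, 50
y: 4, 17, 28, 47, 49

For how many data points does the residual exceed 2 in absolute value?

x=10: ŷ = -7 + 1.2·10 = 5; r = 4 − 5 = -1
x=20: ŷ = -7 + 1.2·20 = 17; r = 17 − 17 = 0
x=30: ŷ = -7 + 1.2·30 = 29; r = 28 − 29 = -1
x=40: ŷ = -7 + 1.2·40 = 41; r = 47 − 41 = 6
x=50: ŷ = -7 + 1.2·50 = 53; r = 49 − 53 = -4
|r| > 2: x=40 (|r|=6), x=50 (|r|=4) → 2

2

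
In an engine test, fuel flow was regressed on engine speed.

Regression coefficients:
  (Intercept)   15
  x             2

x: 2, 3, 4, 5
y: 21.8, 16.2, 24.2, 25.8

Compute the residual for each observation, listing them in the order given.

x=2: ŷ = 15 + 2·2 = 19; r = 21.8 − 19 = 2.8
x=3: ŷ = 15 + 2·3 = 21; r = 16.2 − 21 = -4.8
x=4: ŷ = 15 + 2·4 = 23; r = 24.2 − 23 = 1.2
x=5: ŷ = 15 + 2·5 = 25; r = 25.8 − 25 = 0.8

2.8, -4.8, 1.2, 0.8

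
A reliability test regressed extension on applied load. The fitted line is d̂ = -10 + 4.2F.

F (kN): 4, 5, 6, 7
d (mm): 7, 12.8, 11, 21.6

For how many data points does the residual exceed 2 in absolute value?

F=4: d̂ = -10 + 4.2·4 = 6.8; r = 7 − 6.8 = 0.2
F=5: d̂ = -10 + 4.2·5 = 11; r = 12.8 − 11 = 1.8
F=6: d̂ = -10 + 4.2·6 = 15.2; r = 11 − 15.2 = -4.2
F=7: d̂ = -10 + 4.2·7 = 19.4; r = 21.6 − 19.4 = 2.2
|r| > 2: F=6 (|r|=4.2), F=7 (|r|=2.2) → 2

2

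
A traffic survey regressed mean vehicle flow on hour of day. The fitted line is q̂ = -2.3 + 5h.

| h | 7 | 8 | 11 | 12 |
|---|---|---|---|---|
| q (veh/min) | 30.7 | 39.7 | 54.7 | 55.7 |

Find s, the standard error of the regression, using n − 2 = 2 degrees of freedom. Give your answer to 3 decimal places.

s = 2.828

h=7: q̂ = -2.3 + 5·7 = 32.7; e = 30.7 − 32.7 = -2
h=8: q̂ = -2.3 + 5·8 = 37.7; e = 39.7 − 37.7 = 2
h=11: q̂ = -2.3 + 5·11 = 52.7; e = 54.7 − 52.7 = 2
h=12: q̂ = -2.3 + 5·12 = 57.7; e = 55.7 − 57.7 = -2
SSE = 4 + 4 + 4 + 4 = 16
s = √(16/2) = √8 ≈ 2.828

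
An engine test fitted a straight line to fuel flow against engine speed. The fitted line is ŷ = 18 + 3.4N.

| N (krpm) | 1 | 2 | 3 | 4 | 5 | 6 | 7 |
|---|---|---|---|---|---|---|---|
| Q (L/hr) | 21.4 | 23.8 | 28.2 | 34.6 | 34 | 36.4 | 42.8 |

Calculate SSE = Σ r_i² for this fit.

N=1: ŷ = 18 + 3.4·1 = 21.4; r = 21.4 − 21.4 = 0
N=2: ŷ = 18 + 3.4·2 = 24.8; r = 23.8 − 24.8 = -1
N=3: ŷ = 18 + 3.4·3 = 28.2; r = 28.2 − 28.2 = 0
N=4: ŷ = 18 + 3.4·4 = 31.6; r = 34.6 − 31.6 = 3
N=5: ŷ = 18 + 3.4·5 = 35; r = 34 − 35 = -1
N=6: ŷ = 18 + 3.4·6 = 38.4; r = 36.4 − 38.4 = -2
N=7: ŷ = 18 + 3.4·7 = 41.8; r = 42.8 − 41.8 = 1
SSE = 0 + 1 + 0 + 9 + 1 + 4 + 1 = 16

SSE = 16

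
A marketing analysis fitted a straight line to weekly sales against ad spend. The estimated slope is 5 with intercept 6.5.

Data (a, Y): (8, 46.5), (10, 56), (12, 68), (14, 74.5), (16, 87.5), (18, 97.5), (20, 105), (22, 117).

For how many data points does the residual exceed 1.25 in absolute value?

3

a=8: Ŷ = 6.5 + 5·8 = 46.5; e = 46.5 − 46.5 = 0
a=10: Ŷ = 6.5 + 5·10 = 56.5; e = 56 − 56.5 = -0.5
a=12: Ŷ = 6.5 + 5·12 = 66.5; e = 68 − 66.5 = 1.5
a=14: Ŷ = 6.5 + 5·14 = 76.5; e = 74.5 − 76.5 = -2
a=16: Ŷ = 6.5 + 5·16 = 86.5; e = 87.5 − 86.5 = 1
a=18: Ŷ = 6.5 + 5·18 = 96.5; e = 97.5 − 96.5 = 1
a=20: Ŷ = 6.5 + 5·20 = 106.5; e = 105 − 106.5 = -1.5
a=22: Ŷ = 6.5 + 5·22 = 116.5; e = 117 − 116.5 = 0.5
|e| > 1.25: a=12 (|e|=1.5), a=14 (|e|=2), a=20 (|e|=1.5) → 3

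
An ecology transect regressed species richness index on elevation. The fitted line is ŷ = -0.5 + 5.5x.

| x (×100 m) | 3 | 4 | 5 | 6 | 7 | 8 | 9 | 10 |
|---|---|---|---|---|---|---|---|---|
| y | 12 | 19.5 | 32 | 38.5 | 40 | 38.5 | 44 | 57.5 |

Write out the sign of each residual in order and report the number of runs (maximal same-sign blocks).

x=3: ŷ = -0.5 + 5.5·3 = 16; e = 12 − 16 = -4
x=4: ŷ = -0.5 + 5.5·4 = 21.5; e = 19.5 − 21.5 = -2
x=5: ŷ = -0.5 + 5.5·5 = 27; e = 32 − 27 = 5
x=6: ŷ = -0.5 + 5.5·6 = 32.5; e = 38.5 − 32.5 = 6
x=7: ŷ = -0.5 + 5.5·7 = 38; e = 40 − 38 = 2
x=8: ŷ = -0.5 + 5.5·8 = 43.5; e = 38.5 − 43.5 = -5
x=9: ŷ = -0.5 + 5.5·9 = 49; e = 44 − 49 = -5
x=10: ŷ = -0.5 + 5.5·10 = 54.5; e = 57.5 − 54.5 = 3
Signs: − − + + + − − +
Runs: −×2, +×3, −×2, +×1 → 4

4 runs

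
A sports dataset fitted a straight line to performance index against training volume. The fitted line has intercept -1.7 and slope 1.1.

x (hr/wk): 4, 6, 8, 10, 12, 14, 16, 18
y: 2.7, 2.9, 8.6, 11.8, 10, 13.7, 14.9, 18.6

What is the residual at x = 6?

ŷ = -1.7 + 1.1·6 = 4.9
e = 2.9 − 4.9 = -2

e = -2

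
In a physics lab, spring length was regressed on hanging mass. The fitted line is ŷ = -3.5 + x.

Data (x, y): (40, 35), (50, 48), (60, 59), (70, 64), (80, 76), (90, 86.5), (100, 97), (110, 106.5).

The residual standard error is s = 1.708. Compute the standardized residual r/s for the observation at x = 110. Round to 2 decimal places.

0.00

ŷ = -3.5 + 110 = 106.5
r = 106.5 − 106.5 = 0
r/s = 0 / 1.708 = 0.00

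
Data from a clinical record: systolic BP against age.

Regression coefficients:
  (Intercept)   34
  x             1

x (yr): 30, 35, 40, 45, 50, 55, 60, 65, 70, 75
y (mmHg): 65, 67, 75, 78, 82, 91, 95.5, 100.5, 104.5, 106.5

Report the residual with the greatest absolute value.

x=30: ŷ = 34 + 30 = 64; r = 65 − 64 = 1
x=35: ŷ = 34 + 35 = 69; r = 67 − 69 = -2
x=40: ŷ = 34 + 40 = 74; r = 75 − 74 = 1
x=45: ŷ = 34 + 45 = 79; r = 78 − 79 = -1
x=50: ŷ = 34 + 50 = 84; r = 82 − 84 = -2
x=55: ŷ = 34 + 55 = 89; r = 91 − 89 = 2
x=60: ŷ = 34 + 60 = 94; r = 95.5 − 94 = 1.5
x=65: ŷ = 34 + 65 = 99; r = 100.5 − 99 = 1.5
x=70: ŷ = 34 + 70 = 104; r = 104.5 − 104 = 0.5
x=75: ŷ = 34 + 75 = 109; r = 106.5 − 109 = -2.5
Largest |r| is 2.5 at x = 75, residual -2.5.

r = -2.5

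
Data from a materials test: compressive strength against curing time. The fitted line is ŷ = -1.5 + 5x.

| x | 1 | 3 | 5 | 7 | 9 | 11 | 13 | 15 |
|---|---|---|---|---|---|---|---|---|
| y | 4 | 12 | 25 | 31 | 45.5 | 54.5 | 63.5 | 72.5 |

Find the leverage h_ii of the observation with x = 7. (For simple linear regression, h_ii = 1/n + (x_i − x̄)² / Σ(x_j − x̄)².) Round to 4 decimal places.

h = 0.1310

x̄ = (1 + 3 + 5 + 7 + 9 + 11 + 13 + 15)/8 = 8
Σ(x − x̄)² = 49 + 25 + 9 + 1 + 1 + 9 + 25 + 49 = 168
h = 1/8 + (-1)²/168 = 0.125 + 0.00595238 = 0.1310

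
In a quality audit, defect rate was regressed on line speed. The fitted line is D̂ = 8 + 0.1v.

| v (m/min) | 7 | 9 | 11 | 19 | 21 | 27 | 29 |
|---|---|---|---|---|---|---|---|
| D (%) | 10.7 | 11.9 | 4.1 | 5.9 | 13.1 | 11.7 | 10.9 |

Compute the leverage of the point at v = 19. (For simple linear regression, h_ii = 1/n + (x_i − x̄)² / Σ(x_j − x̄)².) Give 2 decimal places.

h = 0.15

v̄ = (7 + 9 + 11 + 19 + 21 + 27 + 29)/7 = 17.5714
Σ(v − v̄)² = 111.755 + 73.4694 + 43.1837 + 2.04082 + 11.7551 + 88.898 + 130.612 = 461.714
h = 1/7 + (1.42857)²/461.714 = 0.142857 + 0.00442008 = 0.15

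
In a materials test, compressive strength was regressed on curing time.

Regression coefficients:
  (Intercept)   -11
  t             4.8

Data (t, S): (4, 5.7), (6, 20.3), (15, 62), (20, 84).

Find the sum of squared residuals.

t=4: Ŝ = -11 + 4.8·4 = 8.2; r = 5.7 − 8.2 = -2.5
t=6: Ŝ = -11 + 4.8·6 = 17.8; r = 20.3 − 17.8 = 2.5
t=15: Ŝ = -11 + 4.8·15 = 61; r = 62 − 61 = 1
t=20: Ŝ = -11 + 4.8·20 = 85; r = 84 − 85 = -1
SSE = 6.25 + 6.25 + 1 + 1 = 14.5

SSE = 14.5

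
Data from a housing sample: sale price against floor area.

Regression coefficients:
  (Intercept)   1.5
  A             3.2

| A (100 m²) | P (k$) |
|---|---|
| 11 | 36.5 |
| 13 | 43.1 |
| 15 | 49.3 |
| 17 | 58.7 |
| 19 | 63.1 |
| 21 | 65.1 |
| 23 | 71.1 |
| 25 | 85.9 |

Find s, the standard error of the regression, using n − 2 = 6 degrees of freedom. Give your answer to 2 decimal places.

A=11: ŷ = 1.5 + 3.2·11 = 36.7; r = 36.5 − 36.7 = -0.2
A=13: ŷ = 1.5 + 3.2·13 = 43.1; r = 43.1 − 43.1 = 0
A=15: ŷ = 1.5 + 3.2·15 = 49.5; r = 49.3 − 49.5 = -0.2
A=17: ŷ = 1.5 + 3.2·17 = 55.9; r = 58.7 − 55.9 = 2.8
A=19: ŷ = 1.5 + 3.2·19 = 62.3; r = 63.1 − 62.3 = 0.8
A=21: ŷ = 1.5 + 3.2·21 = 68.7; r = 65.1 − 68.7 = -3.6
A=23: ŷ = 1.5 + 3.2·23 = 75.1; r = 71.1 − 75.1 = -4
A=25: ŷ = 1.5 + 3.2·25 = 81.5; r = 85.9 − 81.5 = 4.4
SSE = 0.04 + 0 + 0.04 + 7.84 + 0.64 + 12.96 + 16 + 19.36 = 56.88
s = √(56.88/6) = √9.48 ≈ 3.08

s = 3.08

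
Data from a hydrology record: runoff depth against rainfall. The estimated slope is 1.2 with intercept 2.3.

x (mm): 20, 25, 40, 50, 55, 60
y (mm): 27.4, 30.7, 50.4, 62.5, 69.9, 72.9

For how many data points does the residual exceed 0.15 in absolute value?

x=20: ŷ = 2.3 + 1.2·20 = 26.3; r = 27.4 − 26.3 = 1.1
x=25: ŷ = 2.3 + 1.2·25 = 32.3; r = 30.7 − 32.3 = -1.6
x=40: ŷ = 2.3 + 1.2·40 = 50.3; r = 50.4 − 50.3 = 0.1
x=50: ŷ = 2.3 + 1.2·50 = 62.3; r = 62.5 − 62.3 = 0.2
x=55: ŷ = 2.3 + 1.2·55 = 68.3; r = 69.9 − 68.3 = 1.6
x=60: ŷ = 2.3 + 1.2·60 = 74.3; r = 72.9 − 74.3 = -1.4
|r| > 0.15: x=20 (|r|=1.1), x=25 (|r|=1.6), x=50 (|r|=0.2), x=55 (|r|=1.6), x=60 (|r|=1.4) → 5

5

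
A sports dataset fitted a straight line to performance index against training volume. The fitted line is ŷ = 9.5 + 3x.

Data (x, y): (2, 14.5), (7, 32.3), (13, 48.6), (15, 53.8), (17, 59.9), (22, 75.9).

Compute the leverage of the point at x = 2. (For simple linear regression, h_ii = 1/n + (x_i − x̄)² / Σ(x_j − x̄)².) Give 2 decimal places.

h = 0.61

x̄ = (2 + 7 + 13 + 15 + 17 + 22)/6 = 12.6667
Σ(x − x̄)² = 113.778 + 32.1111 + 0.111111 + 5.44444 + 18.7778 + 87.1111 = 257.333
h = 1/6 + (-10.6667)²/257.333 = 0.166667 + 0.442142 = 0.61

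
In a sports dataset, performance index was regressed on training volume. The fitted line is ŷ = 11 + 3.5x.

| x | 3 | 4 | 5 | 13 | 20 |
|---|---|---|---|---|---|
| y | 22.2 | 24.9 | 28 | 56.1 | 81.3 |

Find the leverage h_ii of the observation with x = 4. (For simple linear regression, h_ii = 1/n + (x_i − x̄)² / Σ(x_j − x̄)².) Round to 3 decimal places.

x̄ = (3 + 4 + 5 + 13 + 20)/5 = 9
Σ(x − x̄)² = 36 + 25 + 16 + 16 + 121 = 214
h = 1/5 + (-5)²/214 = 0.2 + 0.116822 = 0.317

h = 0.317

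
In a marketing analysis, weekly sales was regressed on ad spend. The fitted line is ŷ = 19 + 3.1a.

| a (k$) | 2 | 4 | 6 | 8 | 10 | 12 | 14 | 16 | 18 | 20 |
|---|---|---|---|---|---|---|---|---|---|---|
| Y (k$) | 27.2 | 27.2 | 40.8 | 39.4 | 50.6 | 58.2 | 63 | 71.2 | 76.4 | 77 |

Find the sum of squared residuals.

a=2: ŷ = 19 + 3.1·2 = 25.2; e = 27.2 − 25.2 = 2
a=4: ŷ = 19 + 3.1·4 = 31.4; e = 27.2 − 31.4 = -4.2
a=6: ŷ = 19 + 3.1·6 = 37.6; e = 40.8 − 37.6 = 3.2
a=8: ŷ = 19 + 3.1·8 = 43.8; e = 39.4 − 43.8 = -4.4
a=10: ŷ = 19 + 3.1·10 = 50; e = 50.6 − 50 = 0.6
a=12: ŷ = 19 + 3.1·12 = 56.2; e = 58.2 − 56.2 = 2
a=14: ŷ = 19 + 3.1·14 = 62.4; e = 63 − 62.4 = 0.6
a=16: ŷ = 19 + 3.1·16 = 68.6; e = 71.2 − 68.6 = 2.6
a=18: ŷ = 19 + 3.1·18 = 74.8; e = 76.4 − 74.8 = 1.6
a=20: ŷ = 19 + 3.1·20 = 81; e = 77 − 81 = -4
SSE = 4 + 17.64 + 10.24 + 19.36 + 0.36 + 4 + 0.36 + 6.76 + 2.56 + 16 = 81.28

SSE = 81.28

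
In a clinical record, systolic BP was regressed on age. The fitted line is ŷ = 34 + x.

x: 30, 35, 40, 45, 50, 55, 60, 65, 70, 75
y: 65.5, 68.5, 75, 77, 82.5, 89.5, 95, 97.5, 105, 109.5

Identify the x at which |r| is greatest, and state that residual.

x=30: ŷ = 34 + 30 = 64; r = 65.5 − 64 = 1.5
x=35: ŷ = 34 + 35 = 69; r = 68.5 − 69 = -0.5
x=40: ŷ = 34 + 40 = 74; r = 75 − 74 = 1
x=45: ŷ = 34 + 45 = 79; r = 77 − 79 = -2
x=50: ŷ = 34 + 50 = 84; r = 82.5 − 84 = -1.5
x=55: ŷ = 34 + 55 = 89; r = 89.5 − 89 = 0.5
x=60: ŷ = 34 + 60 = 94; r = 95 − 94 = 1
x=65: ŷ = 34 + 65 = 99; r = 97.5 − 99 = -1.5
x=70: ŷ = 34 + 70 = 104; r = 105 − 104 = 1
x=75: ŷ = 34 + 75 = 109; r = 109.5 − 109 = 0.5
Largest |r| is 2 at x = 45, residual -2.

x = 45, r = -2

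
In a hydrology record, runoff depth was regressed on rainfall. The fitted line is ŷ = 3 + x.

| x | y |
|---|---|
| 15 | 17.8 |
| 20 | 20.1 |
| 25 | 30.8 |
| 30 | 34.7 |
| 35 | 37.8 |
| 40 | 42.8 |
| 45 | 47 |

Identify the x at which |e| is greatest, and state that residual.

x = 20, e = -2.9

x=15: ŷ = 3 + 15 = 18; e = 17.8 − 18 = -0.2
x=20: ŷ = 3 + 20 = 23; e = 20.1 − 23 = -2.9
x=25: ŷ = 3 + 25 = 28; e = 30.8 − 28 = 2.8
x=30: ŷ = 3 + 30 = 33; e = 34.7 − 33 = 1.7
x=35: ŷ = 3 + 35 = 38; e = 37.8 − 38 = -0.2
x=40: ŷ = 3 + 40 = 43; e = 42.8 − 43 = -0.2
x=45: ŷ = 3 + 45 = 48; e = 47 − 48 = -1
Largest |e| is 2.9 at x = 20, residual -2.9.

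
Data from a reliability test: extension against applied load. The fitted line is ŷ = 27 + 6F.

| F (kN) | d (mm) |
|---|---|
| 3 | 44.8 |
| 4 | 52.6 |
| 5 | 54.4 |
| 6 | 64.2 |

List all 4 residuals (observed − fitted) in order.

F=3: ŷ = 27 + 6·3 = 45; r = 44.8 − 45 = -0.2
F=4: ŷ = 27 + 6·4 = 51; r = 52.6 − 51 = 1.6
F=5: ŷ = 27 + 6·5 = 57; r = 54.4 − 57 = -2.6
F=6: ŷ = 27 + 6·6 = 63; r = 64.2 − 63 = 1.2

-0.2, 1.6, -2.6, 1.2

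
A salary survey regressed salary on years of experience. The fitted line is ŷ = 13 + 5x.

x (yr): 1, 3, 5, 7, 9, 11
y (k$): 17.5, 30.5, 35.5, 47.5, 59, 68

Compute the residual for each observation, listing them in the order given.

x=1: ŷ = 13 + 5·1 = 18; e = 17.5 − 18 = -0.5
x=3: ŷ = 13 + 5·3 = 28; e = 30.5 − 28 = 2.5
x=5: ŷ = 13 + 5·5 = 38; e = 35.5 − 38 = -2.5
x=7: ŷ = 13 + 5·7 = 48; e = 47.5 − 48 = -0.5
x=9: ŷ = 13 + 5·9 = 58; e = 59 − 58 = 1
x=11: ŷ = 13 + 5·11 = 68; e = 68 − 68 = 0

-0.5, 2.5, -2.5, -0.5, 1, 0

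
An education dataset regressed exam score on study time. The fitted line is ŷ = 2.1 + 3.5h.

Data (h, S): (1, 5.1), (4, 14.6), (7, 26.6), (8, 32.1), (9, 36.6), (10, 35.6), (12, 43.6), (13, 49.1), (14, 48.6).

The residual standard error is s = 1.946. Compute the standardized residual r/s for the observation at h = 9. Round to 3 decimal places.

1.542

ŷ = 2.1 + 3.5·9 = 33.6
r = 36.6 − 33.6 = 3
r/s = 3 / 1.946 = 1.542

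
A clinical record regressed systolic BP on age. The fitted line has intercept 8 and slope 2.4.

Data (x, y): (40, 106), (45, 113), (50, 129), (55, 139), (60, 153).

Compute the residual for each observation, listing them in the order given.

2, -3, 1, -1, 1

x=40: ŷ = 8 + 2.4·40 = 104; e = 106 − 104 = 2
x=45: ŷ = 8 + 2.4·45 = 116; e = 113 − 116 = -3
x=50: ŷ = 8 + 2.4·50 = 128; e = 129 − 128 = 1
x=55: ŷ = 8 + 2.4·55 = 140; e = 139 − 140 = -1
x=60: ŷ = 8 + 2.4·60 = 152; e = 153 − 152 = 1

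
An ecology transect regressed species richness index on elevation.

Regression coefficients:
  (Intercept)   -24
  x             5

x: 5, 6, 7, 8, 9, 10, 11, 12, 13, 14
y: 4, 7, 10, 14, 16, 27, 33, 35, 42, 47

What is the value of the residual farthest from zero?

r = -5

x=5: ŷ = -24 + 5·5 = 1; r = 4 − 1 = 3
x=6: ŷ = -24 + 5·6 = 6; r = 7 − 6 = 1
x=7: ŷ = -24 + 5·7 = 11; r = 10 − 11 = -1
x=8: ŷ = -24 + 5·8 = 16; r = 14 − 16 = -2
x=9: ŷ = -24 + 5·9 = 21; r = 16 − 21 = -5
x=10: ŷ = -24 + 5·10 = 26; r = 27 − 26 = 1
x=11: ŷ = -24 + 5·11 = 31; r = 33 − 31 = 2
x=12: ŷ = -24 + 5·12 = 36; r = 35 − 36 = -1
x=13: ŷ = -24 + 5·13 = 41; r = 42 − 41 = 1
x=14: ŷ = -24 + 5·14 = 46; r = 47 − 46 = 1
Largest |r| is 5 at x = 9, residual -5.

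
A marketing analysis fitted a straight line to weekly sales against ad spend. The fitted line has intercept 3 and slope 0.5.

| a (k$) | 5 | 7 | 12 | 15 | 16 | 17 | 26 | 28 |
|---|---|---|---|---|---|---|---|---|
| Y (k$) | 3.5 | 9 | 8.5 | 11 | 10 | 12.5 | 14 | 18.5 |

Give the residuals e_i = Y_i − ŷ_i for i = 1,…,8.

-2, 2.5, -0.5, 0.5, -1, 1, -2, 1.5

a=5: ŷ = 3 + 0.5·5 = 5.5; e = 3.5 − 5.5 = -2
a=7: ŷ = 3 + 0.5·7 = 6.5; e = 9 − 6.5 = 2.5
a=12: ŷ = 3 + 0.5·12 = 9; e = 8.5 − 9 = -0.5
a=15: ŷ = 3 + 0.5·15 = 10.5; e = 11 − 10.5 = 0.5
a=16: ŷ = 3 + 0.5·16 = 11; e = 10 − 11 = -1
a=17: ŷ = 3 + 0.5·17 = 11.5; e = 12.5 − 11.5 = 1
a=26: ŷ = 3 + 0.5·26 = 16; e = 14 − 16 = -2
a=28: ŷ = 3 + 0.5·28 = 17; e = 18.5 − 17 = 1.5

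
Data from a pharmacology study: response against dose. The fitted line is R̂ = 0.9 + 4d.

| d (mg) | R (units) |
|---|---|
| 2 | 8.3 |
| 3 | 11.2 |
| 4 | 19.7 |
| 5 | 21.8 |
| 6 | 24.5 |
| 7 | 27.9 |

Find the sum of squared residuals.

d=2: R̂ = 0.9 + 4·2 = 8.9; e = 8.3 − 8.9 = -0.6
d=3: R̂ = 0.9 + 4·3 = 12.9; e = 11.2 − 12.9 = -1.7
d=4: R̂ = 0.9 + 4·4 = 16.9; e = 19.7 − 16.9 = 2.8
d=5: R̂ = 0.9 + 4·5 = 20.9; e = 21.8 − 20.9 = 0.9
d=6: R̂ = 0.9 + 4·6 = 24.9; e = 24.5 − 24.9 = -0.4
d=7: R̂ = 0.9 + 4·7 = 28.9; e = 27.9 − 28.9 = -1
SSE = 0.36 + 2.89 + 7.84 + 0.81 + 0.16 + 1 = 13.06

SSE = 13.06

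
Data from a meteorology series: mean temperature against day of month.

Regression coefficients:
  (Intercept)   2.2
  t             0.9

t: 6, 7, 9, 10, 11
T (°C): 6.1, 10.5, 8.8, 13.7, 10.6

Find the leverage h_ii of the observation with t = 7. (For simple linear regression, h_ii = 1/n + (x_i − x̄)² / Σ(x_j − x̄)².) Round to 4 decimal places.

t̄ = (6 + 7 + 9 + 10 + 11)/5 = 8.6
Σ(t − t̄)² = 6.76 + 2.56 + 0.16 + 1.96 + 5.76 = 17.2
h = 1/5 + (-1.6)²/17.2 = 0.2 + 0.148837 = 0.3488

h = 0.3488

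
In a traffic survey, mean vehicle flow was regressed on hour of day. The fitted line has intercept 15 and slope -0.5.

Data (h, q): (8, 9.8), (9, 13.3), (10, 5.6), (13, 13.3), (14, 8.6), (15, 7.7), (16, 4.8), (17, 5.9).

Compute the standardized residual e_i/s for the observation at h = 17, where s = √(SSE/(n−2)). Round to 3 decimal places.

-0.194

h=8: q̂ = 15 − 0.5·8 = 11; e = 9.8 − 11 = -1.2
h=9: q̂ = 15 − 0.5·9 = 10.5; e = 13.3 − 10.5 = 2.8
h=10: q̂ = 15 − 0.5·10 = 10; e = 5.6 − 10 = -4.4
h=13: q̂ = 15 − 0.5·13 = 8.5; e = 13.3 − 8.5 = 4.8
h=14: q̂ = 15 − 0.5·14 = 8; e = 8.6 − 8 = 0.6
h=15: q̂ = 15 − 0.5·15 = 7.5; e = 7.7 − 7.5 = 0.2
h=16: q̂ = 15 − 0.5·16 = 7; e = 4.8 − 7 = -2.2
h=17: q̂ = 15 − 0.5·17 = 6.5; e = 5.9 − 6.5 = -0.6
SSE = 1.44 + 7.84 + 19.36 + 23.04 + 0.36 + 0.04 + 4.84 + 0.36 = 57.28
s = √(57.28/6) = 3.08977
e/s = -0.6 / 3.08977 = -0.194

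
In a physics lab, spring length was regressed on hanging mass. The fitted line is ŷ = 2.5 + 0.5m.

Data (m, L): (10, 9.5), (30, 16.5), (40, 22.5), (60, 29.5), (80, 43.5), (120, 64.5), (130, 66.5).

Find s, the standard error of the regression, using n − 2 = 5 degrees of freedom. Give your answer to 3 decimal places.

s = 2.000

m=10: ŷ = 2.5 + 0.5·10 = 7.5; r = 9.5 − 7.5 = 2
m=30: ŷ = 2.5 + 0.5·30 = 17.5; r = 16.5 − 17.5 = -1
m=40: ŷ = 2.5 + 0.5·40 = 22.5; r = 22.5 − 22.5 = 0
m=60: ŷ = 2.5 + 0.5·60 = 32.5; r = 29.5 − 32.5 = -3
m=80: ŷ = 2.5 + 0.5·80 = 42.5; r = 43.5 − 42.5 = 1
m=120: ŷ = 2.5 + 0.5·120 = 62.5; r = 64.5 − 62.5 = 2
m=130: ŷ = 2.5 + 0.5·130 = 67.5; r = 66.5 − 67.5 = -1
SSE = 4 + 1 + 0 + 9 + 1 + 4 + 1 = 20
s = √(20/5) = √4 ≈ 2.000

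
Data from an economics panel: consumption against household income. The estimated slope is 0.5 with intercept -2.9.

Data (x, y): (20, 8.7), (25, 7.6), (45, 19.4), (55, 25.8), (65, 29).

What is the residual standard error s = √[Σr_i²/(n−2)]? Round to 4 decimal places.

x=20: ŷ = -2.9 + 0.5·20 = 7.1; r = 8.7 − 7.1 = 1.6
x=25: ŷ = -2.9 + 0.5·25 = 9.6; r = 7.6 − 9.6 = -2
x=45: ŷ = -2.9 + 0.5·45 = 19.6; r = 19.4 − 19.6 = -0.2
x=55: ŷ = -2.9 + 0.5·55 = 24.6; r = 25.8 − 24.6 = 1.2
x=65: ŷ = -2.9 + 0.5·65 = 29.6; r = 29 − 29.6 = -0.6
SSE = 2.56 + 4 + 0.04 + 1.44 + 0.36 = 8.4
s = √(8.4/3) = √2.8 ≈ 1.6733

s = 1.6733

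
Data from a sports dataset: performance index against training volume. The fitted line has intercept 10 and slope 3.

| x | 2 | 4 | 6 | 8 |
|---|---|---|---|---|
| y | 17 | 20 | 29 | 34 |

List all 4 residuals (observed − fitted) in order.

1, -2, 1, 0

x=2: ŷ = 10 + 3·2 = 16; r = 17 − 16 = 1
x=4: ŷ = 10 + 3·4 = 22; r = 20 − 22 = -2
x=6: ŷ = 10 + 3·6 = 28; r = 29 − 28 = 1
x=8: ŷ = 10 + 3·8 = 34; r = 34 − 34 = 0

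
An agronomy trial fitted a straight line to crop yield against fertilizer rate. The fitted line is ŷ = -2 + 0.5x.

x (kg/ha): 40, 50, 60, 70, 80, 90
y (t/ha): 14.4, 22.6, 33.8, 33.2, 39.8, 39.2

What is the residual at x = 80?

ŷ = -2 + 0.5·80 = 38
e = 39.8 − 38 = 1.8

e = 1.8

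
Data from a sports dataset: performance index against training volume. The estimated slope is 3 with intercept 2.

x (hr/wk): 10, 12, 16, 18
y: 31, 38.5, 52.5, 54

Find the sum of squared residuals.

SSE = 11.5

x=10: ŷ = 2 + 3·10 = 32; r = 31 − 32 = -1
x=12: ŷ = 2 + 3·12 = 38; r = 38.5 − 38 = 0.5
x=16: ŷ = 2 + 3·16 = 50; r = 52.5 − 50 = 2.5
x=18: ŷ = 2 + 3·18 = 56; r = 54 − 56 = -2
SSE = 1 + 0.25 + 6.25 + 4 = 11.5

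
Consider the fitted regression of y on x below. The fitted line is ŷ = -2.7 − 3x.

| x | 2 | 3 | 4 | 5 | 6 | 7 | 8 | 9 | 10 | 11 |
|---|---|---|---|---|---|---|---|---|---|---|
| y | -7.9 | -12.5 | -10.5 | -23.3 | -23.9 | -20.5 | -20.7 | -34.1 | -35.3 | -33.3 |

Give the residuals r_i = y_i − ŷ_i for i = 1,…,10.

0.8, -0.8, 4.2, -5.6, -3.2, 3.2, 6, -4.4, -2.6, 2.4

x=2: ŷ = -2.7 − 3·2 = -8.7; r = -7.9 − (-8.7) = 0.8
x=3: ŷ = -2.7 − 3·3 = -11.7; r = -12.5 − (-11.7) = -0.8
x=4: ŷ = -2.7 − 3·4 = -14.7; r = -10.5 − (-14.7) = 4.2
x=5: ŷ = -2.7 − 3·5 = -17.7; r = -23.3 − (-17.7) = -5.6
x=6: ŷ = -2.7 − 3·6 = -20.7; r = -23.9 − (-20.7) = -3.2
x=7: ŷ = -2.7 − 3·7 = -23.7; r = -20.5 − (-23.7) = 3.2
x=8: ŷ = -2.7 − 3·8 = -26.7; r = -20.7 − (-26.7) = 6
x=9: ŷ = -2.7 − 3·9 = -29.7; r = -34.1 − (-29.7) = -4.4
x=10: ŷ = -2.7 − 3·10 = -32.7; r = -35.3 − (-32.7) = -2.6
x=11: ŷ = -2.7 − 3·11 = -35.7; r = -33.3 − (-35.7) = 2.4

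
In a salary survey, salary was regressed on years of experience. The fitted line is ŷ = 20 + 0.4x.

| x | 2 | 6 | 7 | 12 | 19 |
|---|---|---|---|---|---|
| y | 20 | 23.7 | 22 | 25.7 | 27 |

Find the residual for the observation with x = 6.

ŷ = 20 + 0.4·6 = 22.4
e = 23.7 − 22.4 = 1.3

e = 1.3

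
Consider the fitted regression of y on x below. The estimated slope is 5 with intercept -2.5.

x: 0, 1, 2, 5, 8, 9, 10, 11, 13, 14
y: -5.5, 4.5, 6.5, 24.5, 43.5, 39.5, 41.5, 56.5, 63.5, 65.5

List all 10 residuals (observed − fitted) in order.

-3, 2, -1, 2, 6, -3, -6, 4, 1, -2

x=0: ŷ = -2.5 + 5·0 = -2.5; e = -5.5 − (-2.5) = -3
x=1: ŷ = -2.5 + 5·1 = 2.5; e = 4.5 − 2.5 = 2
x=2: ŷ = -2.5 + 5·2 = 7.5; e = 6.5 − 7.5 = -1
x=5: ŷ = -2.5 + 5·5 = 22.5; e = 24.5 − 22.5 = 2
x=8: ŷ = -2.5 + 5·8 = 37.5; e = 43.5 − 37.5 = 6
x=9: ŷ = -2.5 + 5·9 = 42.5; e = 39.5 − 42.5 = -3
x=10: ŷ = -2.5 + 5·10 = 47.5; e = 41.5 − 47.5 = -6
x=11: ŷ = -2.5 + 5·11 = 52.5; e = 56.5 − 52.5 = 4
x=13: ŷ = -2.5 + 5·13 = 62.5; e = 63.5 − 62.5 = 1
x=14: ŷ = -2.5 + 5·14 = 67.5; e = 65.5 − 67.5 = -2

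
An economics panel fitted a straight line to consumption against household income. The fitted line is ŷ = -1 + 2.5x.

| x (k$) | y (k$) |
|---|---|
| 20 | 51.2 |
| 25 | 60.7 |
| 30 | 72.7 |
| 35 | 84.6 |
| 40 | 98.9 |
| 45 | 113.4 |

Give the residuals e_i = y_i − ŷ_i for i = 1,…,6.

x=20: ŷ = -1 + 2.5·20 = 49; e = 51.2 − 49 = 2.2
x=25: ŷ = -1 + 2.5·25 = 61.5; e = 60.7 − 61.5 = -0.8
x=30: ŷ = -1 + 2.5·30 = 74; e = 72.7 − 74 = -1.3
x=35: ŷ = -1 + 2.5·35 = 86.5; e = 84.6 − 86.5 = -1.9
x=40: ŷ = -1 + 2.5·40 = 99; e = 98.9 − 99 = -0.1
x=45: ŷ = -1 + 2.5·45 = 111.5; e = 113.4 − 111.5 = 1.9

2.2, -0.8, -1.3, -1.9, -0.1, 1.9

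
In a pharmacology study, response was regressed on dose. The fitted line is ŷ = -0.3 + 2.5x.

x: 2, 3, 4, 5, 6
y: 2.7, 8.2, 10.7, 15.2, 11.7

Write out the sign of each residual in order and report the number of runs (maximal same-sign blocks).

3 runs

x=2: ŷ = -0.3 + 2.5·2 = 4.7; r = 2.7 − 4.7 = -2
x=3: ŷ = -0.3 + 2.5·3 = 7.2; r = 8.2 − 7.2 = 1
x=4: ŷ = -0.3 + 2.5·4 = 9.7; r = 10.7 − 9.7 = 1
x=5: ŷ = -0.3 + 2.5·5 = 12.2; r = 15.2 − 12.2 = 3
x=6: ŷ = -0.3 + 2.5·6 = 14.7; r = 11.7 − 14.7 = -3
Signs: − + + + −
Runs: −×1, +×3, −×1 → 3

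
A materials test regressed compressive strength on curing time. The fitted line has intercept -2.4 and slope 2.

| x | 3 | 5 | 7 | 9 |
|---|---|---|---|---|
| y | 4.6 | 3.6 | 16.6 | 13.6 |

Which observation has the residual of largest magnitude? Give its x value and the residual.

x = 7, e = 5

x=3: ŷ = -2.4 + 2·3 = 3.6; e = 4.6 − 3.6 = 1
x=5: ŷ = -2.4 + 2·5 = 7.6; e = 3.6 − 7.6 = -4
x=7: ŷ = -2.4 + 2·7 = 11.6; e = 16.6 − 11.6 = 5
x=9: ŷ = -2.4 + 2·9 = 15.6; e = 13.6 − 15.6 = -2
Largest |e| is 5 at x = 7, residual 5.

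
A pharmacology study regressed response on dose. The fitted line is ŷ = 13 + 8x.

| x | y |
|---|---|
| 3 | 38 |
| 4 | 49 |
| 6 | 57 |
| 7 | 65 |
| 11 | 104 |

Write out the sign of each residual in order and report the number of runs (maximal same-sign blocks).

3 runs

x=3: ŷ = 13 + 8·3 = 37; e = 38 − 37 = 1
x=4: ŷ = 13 + 8·4 = 45; e = 49 − 45 = 4
x=6: ŷ = 13 + 8·6 = 61; e = 57 − 61 = -4
x=7: ŷ = 13 + 8·7 = 69; e = 65 − 69 = -4
x=11: ŷ = 13 + 8·11 = 101; e = 104 − 101 = 3
Signs: + + − − +
Runs: +×2, −×2, +×1 → 3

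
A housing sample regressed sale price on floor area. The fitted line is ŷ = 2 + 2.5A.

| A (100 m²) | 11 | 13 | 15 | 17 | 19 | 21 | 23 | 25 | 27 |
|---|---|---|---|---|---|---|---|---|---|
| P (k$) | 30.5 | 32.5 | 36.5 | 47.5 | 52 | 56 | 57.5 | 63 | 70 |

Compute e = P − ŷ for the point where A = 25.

ŷ = 2 + 2.5·25 = 64.5
e = 63 − 64.5 = -1.5

e = -1.5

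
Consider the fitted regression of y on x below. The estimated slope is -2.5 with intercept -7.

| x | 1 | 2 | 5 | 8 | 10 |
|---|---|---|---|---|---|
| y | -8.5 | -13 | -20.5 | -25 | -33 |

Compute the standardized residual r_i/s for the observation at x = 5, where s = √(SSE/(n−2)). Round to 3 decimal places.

-0.612

x=1: ŷ = -7 − 2.5·1 = -9.5; r = -8.5 − (-9.5) = 1
x=2: ŷ = -7 − 2.5·2 = -12; r = -13 − (-12) = -1
x=5: ŷ = -7 − 2.5·5 = -19.5; r = -20.5 − (-19.5) = -1
x=8: ŷ = -7 − 2.5·8 = -27; r = -25 − (-27) = 2
x=10: ŷ = -7 − 2.5·10 = -32; r = -33 − (-32) = -1
SSE = 1 + 1 + 1 + 4 + 1 = 8
s = √(8/3) = 1.63299
r/s = -1 / 1.63299 = -0.612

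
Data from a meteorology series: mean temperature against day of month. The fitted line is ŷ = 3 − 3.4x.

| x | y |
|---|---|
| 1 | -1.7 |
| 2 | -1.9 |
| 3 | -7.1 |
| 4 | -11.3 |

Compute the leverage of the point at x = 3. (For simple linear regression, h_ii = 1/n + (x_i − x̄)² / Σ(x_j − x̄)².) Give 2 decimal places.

x̄ = (1 + 2 + 3 + 4)/4 = 2.5
Σ(x − x̄)² = 2.25 + 0.25 + 0.25 + 2.25 = 5
h = 1/4 + (0.5)²/5 = 0.25 + 0.05 = 0.30

h = 0.30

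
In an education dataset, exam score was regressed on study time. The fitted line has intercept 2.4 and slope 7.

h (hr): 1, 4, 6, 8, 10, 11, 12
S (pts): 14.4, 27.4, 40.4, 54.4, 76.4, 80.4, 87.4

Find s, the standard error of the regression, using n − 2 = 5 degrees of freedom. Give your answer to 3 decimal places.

s = 4.099

h=1: Ŝ = 2.4 + 7·1 = 9.4; e = 14.4 − 9.4 = 5
h=4: Ŝ = 2.4 + 7·4 = 30.4; e = 27.4 − 30.4 = -3
h=6: Ŝ = 2.4 + 7·6 = 44.4; e = 40.4 − 44.4 = -4
h=8: Ŝ = 2.4 + 7·8 = 58.4; e = 54.4 − 58.4 = -4
h=10: Ŝ = 2.4 + 7·10 = 72.4; e = 76.4 − 72.4 = 4
h=11: Ŝ = 2.4 + 7·11 = 79.4; e = 80.4 − 79.4 = 1
h=12: Ŝ = 2.4 + 7·12 = 86.4; e = 87.4 − 86.4 = 1
SSE = 25 + 9 + 16 + 16 + 16 + 1 + 1 = 84
s = √(84/5) = √16.8 ≈ 4.099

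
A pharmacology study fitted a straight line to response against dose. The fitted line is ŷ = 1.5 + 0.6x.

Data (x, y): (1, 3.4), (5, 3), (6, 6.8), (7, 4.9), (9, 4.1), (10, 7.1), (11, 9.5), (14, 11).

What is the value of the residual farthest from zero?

r = -2.8

x=1: ŷ = 1.5 + 0.6·1 = 2.1; r = 3.4 − 2.1 = 1.3
x=5: ŷ = 1.5 + 0.6·5 = 4.5; r = 3 − 4.5 = -1.5
x=6: ŷ = 1.5 + 0.6·6 = 5.1; r = 6.8 − 5.1 = 1.7
x=7: ŷ = 1.5 + 0.6·7 = 5.7; r = 4.9 − 5.7 = -0.8
x=9: ŷ = 1.5 + 0.6·9 = 6.9; r = 4.1 − 6.9 = -2.8
x=10: ŷ = 1.5 + 0.6·10 = 7.5; r = 7.1 − 7.5 = -0.4
x=11: ŷ = 1.5 + 0.6·11 = 8.1; r = 9.5 − 8.1 = 1.4
x=14: ŷ = 1.5 + 0.6·14 = 9.9; r = 11 − 9.9 = 1.1
Largest |r| is 2.8 at x = 9, residual -2.8.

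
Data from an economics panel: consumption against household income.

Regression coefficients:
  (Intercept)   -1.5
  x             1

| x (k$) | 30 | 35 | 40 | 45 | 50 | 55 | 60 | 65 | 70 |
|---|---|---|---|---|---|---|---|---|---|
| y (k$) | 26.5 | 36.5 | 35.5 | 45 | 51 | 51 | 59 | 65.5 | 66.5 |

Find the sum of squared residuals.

SSE = 45

x=30: ŷ = -1.5 + 30 = 28.5; r = 26.5 − 28.5 = -2
x=35: ŷ = -1.5 + 35 = 33.5; r = 36.5 − 33.5 = 3
x=40: ŷ = -1.5 + 40 = 38.5; r = 35.5 − 38.5 = -3
x=45: ŷ = -1.5 + 45 = 43.5; r = 45 − 43.5 = 1.5
x=50: ŷ = -1.5 + 50 = 48.5; r = 51 − 48.5 = 2.5
x=55: ŷ = -1.5 + 55 = 53.5; r = 51 − 53.5 = -2.5
x=60: ŷ = -1.5 + 60 = 58.5; r = 59 − 58.5 = 0.5
x=65: ŷ = -1.5 + 65 = 63.5; r = 65.5 − 63.5 = 2
x=70: ŷ = -1.5 + 70 = 68.5; r = 66.5 − 68.5 = -2
SSE = 4 + 9 + 9 + 2.25 + 6.25 + 6.25 + 0.25 + 4 + 4 = 45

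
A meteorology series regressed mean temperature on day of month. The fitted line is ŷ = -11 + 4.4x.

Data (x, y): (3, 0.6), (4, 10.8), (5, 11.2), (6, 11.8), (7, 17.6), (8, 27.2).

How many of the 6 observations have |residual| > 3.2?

x=3: ŷ = -11 + 4.4·3 = 2.2; e = 0.6 − 2.2 = -1.6
x=4: ŷ = -11 + 4.4·4 = 6.6; e = 10.8 − 6.6 = 4.2
x=5: ŷ = -11 + 4.4·5 = 11; e = 11.2 − 11 = 0.2
x=6: ŷ = -11 + 4.4·6 = 15.4; e = 11.8 − 15.4 = -3.6
x=7: ŷ = -11 + 4.4·7 = 19.8; e = 17.6 − 19.8 = -2.2
x=8: ŷ = -11 + 4.4·8 = 24.2; e = 27.2 − 24.2 = 3
|e| > 3.2: x=4 (|e|=4.2), x=6 (|e|=3.6) → 2

2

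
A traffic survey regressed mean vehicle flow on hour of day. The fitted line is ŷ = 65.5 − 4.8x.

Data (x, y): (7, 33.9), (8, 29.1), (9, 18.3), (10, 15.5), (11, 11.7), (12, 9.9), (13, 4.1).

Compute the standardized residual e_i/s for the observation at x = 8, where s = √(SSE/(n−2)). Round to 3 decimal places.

x=7: ŷ = 65.5 − 4.8·7 = 31.9; e = 33.9 − 31.9 = 2
x=8: ŷ = 65.5 − 4.8·8 = 27.1; e = 29.1 − 27.1 = 2
x=9: ŷ = 65.5 − 4.8·9 = 22.3; e = 18.3 − 22.3 = -4
x=10: ŷ = 65.5 − 4.8·10 = 17.5; e = 15.5 − 17.5 = -2
x=11: ŷ = 65.5 − 4.8·11 = 12.7; e = 11.7 − 12.7 = -1
x=12: ŷ = 65.5 − 4.8·12 = 7.9; e = 9.9 − 7.9 = 2
x=13: ŷ = 65.5 − 4.8·13 = 3.1; e = 4.1 − 3.1 = 1
SSE = 4 + 4 + 16 + 4 + 1 + 4 + 1 = 34
s = √(34/5) = 2.60768
e/s = 2 / 2.60768 = 0.767

0.767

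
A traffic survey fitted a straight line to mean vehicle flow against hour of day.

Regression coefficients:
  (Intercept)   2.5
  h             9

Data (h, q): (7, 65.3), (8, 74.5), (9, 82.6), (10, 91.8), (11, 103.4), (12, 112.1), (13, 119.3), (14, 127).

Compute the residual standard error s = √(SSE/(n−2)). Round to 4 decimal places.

s = 1.2780

h=7: ŷ = 2.5 + 9·7 = 65.5; r = 65.3 − 65.5 = -0.2
h=8: ŷ = 2.5 + 9·8 = 74.5; r = 74.5 − 74.5 = 0
h=9: ŷ = 2.5 + 9·9 = 83.5; r = 82.6 − 83.5 = -0.9
h=10: ŷ = 2.5 + 9·10 = 92.5; r = 91.8 − 92.5 = -0.7
h=11: ŷ = 2.5 + 9·11 = 101.5; r = 103.4 − 101.5 = 1.9
h=12: ŷ = 2.5 + 9·12 = 110.5; r = 112.1 − 110.5 = 1.6
h=13: ŷ = 2.5 + 9·13 = 119.5; r = 119.3 − 119.5 = -0.2
h=14: ŷ = 2.5 + 9·14 = 128.5; r = 127 − 128.5 = -1.5
SSE = 0.04 + 0 + 0.81 + 0.49 + 3.61 + 2.56 + 0.04 + 2.25 = 9.8
s = √(9.8/6) = √1.63333 ≈ 1.2780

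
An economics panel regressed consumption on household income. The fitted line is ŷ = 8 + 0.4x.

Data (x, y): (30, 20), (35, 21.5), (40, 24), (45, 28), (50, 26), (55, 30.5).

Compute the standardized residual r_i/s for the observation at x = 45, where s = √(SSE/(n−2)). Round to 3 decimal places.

x=30: ŷ = 8 + 0.4·30 = 20; r = 20 − 20 = 0
x=35: ŷ = 8 + 0.4·35 = 22; r = 21.5 − 22 = -0.5
x=40: ŷ = 8 + 0.4·40 = 24; r = 24 − 24 = 0
x=45: ŷ = 8 + 0.4·45 = 26; r = 28 − 26 = 2
x=50: ŷ = 8 + 0.4·50 = 28; r = 26 − 28 = -2
x=55: ŷ = 8 + 0.4·55 = 30; r = 30.5 − 30 = 0.5
SSE = 0 + 0.25 + 0 + 4 + 4 + 0.25 = 8.5
s = √(8.5/4) = 1.45774
r/s = 2 / 1.45774 = 1.372

1.372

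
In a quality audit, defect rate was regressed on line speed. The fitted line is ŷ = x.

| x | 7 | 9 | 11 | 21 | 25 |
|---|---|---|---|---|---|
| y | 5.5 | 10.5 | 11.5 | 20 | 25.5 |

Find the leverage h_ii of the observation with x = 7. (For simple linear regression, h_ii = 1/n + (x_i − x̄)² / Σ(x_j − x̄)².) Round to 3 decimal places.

h = 0.430

x̄ = (7 + 9 + 11 + 21 + 25)/5 = 14.6
Σ(x − x̄)² = 57.76 + 31.36 + 12.96 + 40.96 + 108.16 = 251.2
h = 1/5 + (-7.6)²/251.2 = 0.2 + 0.229936 = 0.430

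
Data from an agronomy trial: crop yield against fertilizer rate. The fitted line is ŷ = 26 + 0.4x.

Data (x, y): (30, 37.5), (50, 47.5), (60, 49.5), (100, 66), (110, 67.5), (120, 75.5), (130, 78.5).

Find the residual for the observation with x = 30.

e = -0.5

ŷ = 26 + 0.4·30 = 38
e = 37.5 − 38 = -0.5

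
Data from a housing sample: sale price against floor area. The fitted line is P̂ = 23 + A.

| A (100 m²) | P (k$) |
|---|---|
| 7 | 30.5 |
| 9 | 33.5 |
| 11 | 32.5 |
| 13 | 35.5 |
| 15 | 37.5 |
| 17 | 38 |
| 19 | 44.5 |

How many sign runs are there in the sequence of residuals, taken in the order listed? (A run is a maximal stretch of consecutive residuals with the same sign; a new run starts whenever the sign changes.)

3 runs

A=7: P̂ = 23 + 7 = 30; e = 30.5 − 30 = 0.5
A=9: P̂ = 23 + 9 = 32; e = 33.5 − 32 = 1.5
A=11: P̂ = 23 + 11 = 34; e = 32.5 − 34 = -1.5
A=13: P̂ = 23 + 13 = 36; e = 35.5 − 36 = -0.5
A=15: P̂ = 23 + 15 = 38; e = 37.5 − 38 = -0.5
A=17: P̂ = 23 + 17 = 40; e = 38 − 40 = -2
A=19: P̂ = 23 + 19 = 42; e = 44.5 − 42 = 2.5
Signs: + + − − − − +
Runs: +×2, −×4, +×1 → 3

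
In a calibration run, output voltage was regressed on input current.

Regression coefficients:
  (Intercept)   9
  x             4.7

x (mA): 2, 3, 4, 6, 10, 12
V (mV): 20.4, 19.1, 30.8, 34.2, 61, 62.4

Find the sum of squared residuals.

SSE = 72

x=2: V̂ = 9 + 4.7·2 = 18.4; e = 20.4 − 18.4 = 2
x=3: V̂ = 9 + 4.7·3 = 23.1; e = 19.1 − 23.1 = -4
x=4: V̂ = 9 + 4.7·4 = 27.8; e = 30.8 − 27.8 = 3
x=6: V̂ = 9 + 4.7·6 = 37.2; e = 34.2 − 37.2 = -3
x=10: V̂ = 9 + 4.7·10 = 56; e = 61 − 56 = 5
x=12: V̂ = 9 + 4.7·12 = 65.4; e = 62.4 − 65.4 = -3
SSE = 4 + 16 + 9 + 9 + 25 + 9 = 72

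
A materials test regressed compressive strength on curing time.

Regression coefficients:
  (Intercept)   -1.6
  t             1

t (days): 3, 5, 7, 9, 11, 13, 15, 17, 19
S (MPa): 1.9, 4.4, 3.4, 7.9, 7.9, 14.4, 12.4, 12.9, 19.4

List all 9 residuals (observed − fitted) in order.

t=3: ŷ = -1.6 + 3 = 1.4; r = 1.9 − 1.4 = 0.5
t=5: ŷ = -1.6 + 5 = 3.4; r = 4.4 − 3.4 = 1
t=7: ŷ = -1.6 + 7 = 5.4; r = 3.4 − 5.4 = -2
t=9: ŷ = -1.6 + 9 = 7.4; r = 7.9 − 7.4 = 0.5
t=11: ŷ = -1.6 + 11 = 9.4; r = 7.9 − 9.4 = -1.5
t=13: ŷ = -1.6 + 13 = 11.4; r = 14.4 − 11.4 = 3
t=15: ŷ = -1.6 + 15 = 13.4; r = 12.4 − 13.4 = -1
t=17: ŷ = -1.6 + 17 = 15.4; r = 12.9 − 15.4 = -2.5
t=19: ŷ = -1.6 + 19 = 17.4; r = 19.4 − 17.4 = 2

0.5, 1, -2, 0.5, -1.5, 3, -1, -2.5, 2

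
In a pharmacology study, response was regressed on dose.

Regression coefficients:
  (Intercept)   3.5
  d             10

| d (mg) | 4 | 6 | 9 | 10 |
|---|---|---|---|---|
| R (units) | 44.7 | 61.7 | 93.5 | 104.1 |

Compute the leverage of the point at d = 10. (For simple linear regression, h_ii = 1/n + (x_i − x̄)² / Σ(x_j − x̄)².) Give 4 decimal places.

h = 0.5824

d̄ = (4 + 6 + 9 + 10)/4 = 7.25
Σ(d − d̄)² = 10.5625 + 1.5625 + 3.0625 + 7.5625 = 22.75
h = 1/4 + (2.75)²/22.75 = 0.25 + 0.332418 = 0.5824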